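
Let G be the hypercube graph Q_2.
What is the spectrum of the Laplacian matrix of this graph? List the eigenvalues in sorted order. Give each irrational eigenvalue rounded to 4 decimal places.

The graph has 4 vertices and degree multiset [2, 2, 2, 2]; D is the diagonal matrix of degrees and L = D - A. Since every row of L sums to 0, the all-ones vector is in the kernel and 0 is an eigenvalue. The single zero eigenvalue shows the graph is connected.

[0, 2, 2, 4]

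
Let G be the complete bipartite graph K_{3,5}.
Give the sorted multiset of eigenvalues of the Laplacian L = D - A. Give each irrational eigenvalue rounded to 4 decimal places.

The graph has 8 vertices and degree multiset [5, 5, 5, 3, 3, 3, 3, 3]; D is the diagonal matrix of degrees and L = D - A. Since every row of L sums to 0, the all-ones vector is in the kernel and 0 is an eigenvalue. The single zero eigenvalue shows the graph is connected. There is one zero in the spectrum, matching the 1 component. By the matrix-tree theorem the graph has (1/8) * product of the nonzero eigenvalues = 2025 spanning trees.

[0, 3, 3, 3, 3, 5, 5, 8]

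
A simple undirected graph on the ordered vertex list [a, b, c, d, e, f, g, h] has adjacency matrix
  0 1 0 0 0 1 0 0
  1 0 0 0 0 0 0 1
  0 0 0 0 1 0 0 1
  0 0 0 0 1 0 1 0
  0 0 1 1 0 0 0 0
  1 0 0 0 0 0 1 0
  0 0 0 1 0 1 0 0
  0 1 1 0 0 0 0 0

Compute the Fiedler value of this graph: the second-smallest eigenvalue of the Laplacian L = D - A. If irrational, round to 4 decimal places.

Each diagonal entry of L is the vertex degree and each off-diagonal entry is -1 where an edge is present, 0 otherwise; in the order [a, b, c, d, e, f, g, h] the diagonal is [2, 2, 2, 2, 2, 2, 2, 2]. The smallest Laplacian eigenvalue is always 0. The next one, lambda_2 = 0.5858, measures how hard the graph is to disconnect: larger values mean better connectivity.

0.5858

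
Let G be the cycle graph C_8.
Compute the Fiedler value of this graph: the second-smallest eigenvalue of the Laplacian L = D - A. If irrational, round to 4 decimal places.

0.5858

The graph has 8 vertices and degree multiset [2, 2, 2, 2, 2, 2, 2, 2]; D is the diagonal matrix of degrees and L = D - A. Computing the eigenvalues of L and sorting gives [0, 0.5858, 0.5858, 2, 2, 3.4142, 3.4142, 4]. The Fiedler value lambda_2 = 0.5858 is strictly positive, so the graph is connected.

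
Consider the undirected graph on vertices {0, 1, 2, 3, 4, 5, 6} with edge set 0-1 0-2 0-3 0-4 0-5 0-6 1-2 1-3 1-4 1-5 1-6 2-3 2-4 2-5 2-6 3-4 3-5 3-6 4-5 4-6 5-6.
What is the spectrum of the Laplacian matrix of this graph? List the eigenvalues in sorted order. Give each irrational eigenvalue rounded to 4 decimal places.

[0, 7, 7, 7, 7, 7, 7]

Each diagonal entry of L is the vertex degree and each off-diagonal entry is -1 where an edge is present, 0 otherwise; in the order [0, 1, 2, 3, 4, 5, 6] the diagonal is [6, 6, 6, 6, 6, 6, 6]. Since every row of L sums to 0, the all-ones vector is in the kernel and 0 is an eigenvalue. The single zero eigenvalue shows the graph is connected. The eigenvalues sum to 42, which equals trace(L) = 2|E|.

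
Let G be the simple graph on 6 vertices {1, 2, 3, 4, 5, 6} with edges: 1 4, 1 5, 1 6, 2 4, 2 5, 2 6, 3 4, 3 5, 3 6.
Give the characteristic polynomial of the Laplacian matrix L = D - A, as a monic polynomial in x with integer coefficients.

With the vertex order [1, 2, 3, 4, 5, 6], the degrees are [3, 3, 3, 3, 3, 3], giving D = diag(3, 3, 3, 3, 3, 3) and L = D - A. The eigenvalues of L are [0, 3, 3, 3, 3, 6]; the characteristic polynomial is the product of (x - lambda_i), which multiplies out to x^6 - 18x^5 + 126x^4 - 432x^3 + 729x^2 - 486x. The coefficient of x^5 equals -trace(L) = -18, matching the sum of degrees. There is one zero in the spectrum, matching the 1 component. The eigenvalues sum to 18, which equals trace(L) = 2|E|.

x^6 - 18x^5 + 126x^4 - 432x^3 + 729x^2 - 486x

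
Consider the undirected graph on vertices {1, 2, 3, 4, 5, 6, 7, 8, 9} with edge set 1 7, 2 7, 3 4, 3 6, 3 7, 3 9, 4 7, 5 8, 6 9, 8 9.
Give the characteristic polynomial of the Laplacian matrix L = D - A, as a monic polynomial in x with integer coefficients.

x^9 - 20x^8 + 162x^7 - 686x^6 + 1640x^5 - 2238x^4 + 1678x^3 - 618x^2 + 81x

With the vertex order [1, 2, 3, 4, 5, 6, 7, 8, 9], the degrees are [1, 1, 4, 2, 1, 2, 4, 2, 3], giving D = diag(1, 1, 4, 2, 1, 2, 4, 2, 3) and L = D - A. Computing det(xI - L) by cofactor expansion (or equivalently via sum-over-permutations) gives x^9 - 20x^8 + 162x^7 - 686x^6 + 1640x^5 - 2238x^4 + 1678x^3 - 618x^2 + 81x. The coefficient of x^8 equals -trace(L) = -20, matching the sum of degrees. By the matrix-tree theorem the graph has (1/9) * product of the nonzero eigenvalues = 9 spanning trees. The eigenvalues sum to 20, which equals trace(L) = 2|E|.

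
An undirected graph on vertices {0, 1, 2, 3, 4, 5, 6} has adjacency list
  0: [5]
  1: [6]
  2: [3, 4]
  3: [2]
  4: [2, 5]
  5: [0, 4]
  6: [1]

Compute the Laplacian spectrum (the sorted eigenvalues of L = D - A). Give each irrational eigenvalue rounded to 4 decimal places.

[0, 0, 0.3820, 1.3820, 2, 2.6180, 3.6180]

Reading degrees in the order [0, 1, 2, 3, 4, 5, 6] gives [1, 1, 2, 1, 2, 2, 1]; set D = diag(1, 1, 2, 1, 2, 2, 1) and form L = D - A. The multiplicity of 0 as a Laplacian eigenvalue equals the number of connected components. The 2 zero eigenvalues correspond to the 2 connected components.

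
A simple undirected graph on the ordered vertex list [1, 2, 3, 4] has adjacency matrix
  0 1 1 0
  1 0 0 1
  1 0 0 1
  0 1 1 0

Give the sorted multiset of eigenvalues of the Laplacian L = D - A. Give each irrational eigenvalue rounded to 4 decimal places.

[0, 2, 2, 4]

Reading degrees in the order [1, 2, 3, 4] gives [2, 2, 2, 2]; set D = diag(2, 2, 2, 2) and form L = D - A. Diagonalising L (or applying a numerical eigensolver to the 4x4 matrix) gives the spectrum above. The eigenvalues sum to 8, which equals trace(L) = 2|E|.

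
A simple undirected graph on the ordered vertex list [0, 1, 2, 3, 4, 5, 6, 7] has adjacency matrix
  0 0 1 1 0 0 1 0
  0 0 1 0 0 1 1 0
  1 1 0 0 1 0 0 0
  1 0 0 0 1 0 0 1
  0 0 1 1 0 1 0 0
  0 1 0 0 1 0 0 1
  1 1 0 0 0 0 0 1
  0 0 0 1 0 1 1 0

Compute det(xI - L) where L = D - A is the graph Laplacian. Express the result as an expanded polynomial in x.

x^8 - 24x^7 + 240x^6 - 1296x^5 + 4080x^4 - 7488x^3 + 7424x^2 - 3072x

Reading degrees in the order [0, 1, 2, 3, 4, 5, 6, 7] gives [3, 3, 3, 3, 3, 3, 3, 3]; set D = diag(3, 3, 3, 3, 3, 3, 3, 3) and form L = D - A. The eigenvalues of L are [0, 2, 2, 2, 4, 4, 4, 6]; the characteristic polynomial is the product of (x - lambda_i), which multiplies out to x^8 - 24x^7 + 240x^6 - 1296x^5 + 4080x^4 - 7488x^3 + 7424x^2 - 3072x. The coefficient of x^7 equals -trace(L) = -24, matching the sum of degrees. The eigenvalues sum to 24, which equals trace(L) = 2|E|.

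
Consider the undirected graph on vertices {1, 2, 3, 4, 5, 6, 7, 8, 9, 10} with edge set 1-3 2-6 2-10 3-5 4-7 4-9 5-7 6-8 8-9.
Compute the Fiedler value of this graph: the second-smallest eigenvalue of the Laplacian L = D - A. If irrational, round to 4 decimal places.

0.0979

With the vertex order [1, 2, 3, 4, 5, 6, 7, 8, 9, 10], the degrees are [1, 2, 2, 2, 2, 2, 2, 2, 2, 1], giving D = diag(1, 2, 2, 2, 2, 2, 2, 2, 2, 1) and L = D - A. The smallest Laplacian eigenvalue is always 0. The next one, lambda_2 = 0.0979, measures how hard the graph is to disconnect: larger values mean better connectivity. The largest eigenvalue, 3.9021, is at most the vertex count 10.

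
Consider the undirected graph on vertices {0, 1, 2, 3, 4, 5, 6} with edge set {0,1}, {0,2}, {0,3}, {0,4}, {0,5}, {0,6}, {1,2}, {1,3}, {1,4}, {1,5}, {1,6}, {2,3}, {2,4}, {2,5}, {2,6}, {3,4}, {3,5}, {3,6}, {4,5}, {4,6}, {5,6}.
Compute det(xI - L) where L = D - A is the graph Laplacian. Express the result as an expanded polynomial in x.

Reading degrees in the order [0, 1, 2, 3, 4, 5, 6] gives [6, 6, 6, 6, 6, 6, 6]; set D = diag(6, 6, 6, 6, 6, 6, 6) and form L = D - A. Computing det(xI - L) by cofactor expansion (or equivalently via sum-over-permutations) gives x^7 - 42x^6 + 735x^5 - 6860x^4 + 36015x^3 - 100842x^2 + 117649x. The constant term is 0 because L is singular (the all-ones vector lies in its kernel).

x^7 - 42x^6 + 735x^5 - 6860x^4 + 36015x^3 - 100842x^2 + 117649x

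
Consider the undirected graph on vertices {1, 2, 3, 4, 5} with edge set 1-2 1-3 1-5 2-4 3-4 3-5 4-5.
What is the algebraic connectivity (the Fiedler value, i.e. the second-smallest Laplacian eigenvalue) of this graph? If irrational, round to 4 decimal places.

2

Reading degrees in the order [1, 2, 3, 4, 5] gives [3, 2, 3, 3, 3]; set D = diag(3, 2, 3, 3, 3) and form L = D - A. The smallest Laplacian eigenvalue is always 0. The next one, lambda_2 = 2, measures how hard the graph is to disconnect: larger values mean better connectivity.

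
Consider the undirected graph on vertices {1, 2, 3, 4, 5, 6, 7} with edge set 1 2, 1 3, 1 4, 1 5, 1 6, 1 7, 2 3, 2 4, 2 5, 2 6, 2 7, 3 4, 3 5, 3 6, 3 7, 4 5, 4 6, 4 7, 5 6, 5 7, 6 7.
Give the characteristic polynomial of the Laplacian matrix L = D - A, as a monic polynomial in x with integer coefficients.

Each diagonal entry of L is the vertex degree and each off-diagonal entry is -1 where an edge is present, 0 otherwise; in the order [1, 2, 3, 4, 5, 6, 7] the diagonal is [6, 6, 6, 6, 6, 6, 6]. L has integer entries, so p(x) = det(xI - L) has integer coefficients. Expanding the determinant yields x^7 - 42x^6 + 735x^5 - 6860x^4 + 36015x^3 - 100842x^2 + 117649x. The coefficient of x^6 equals -trace(L) = -42, matching the sum of degrees. There is one zero in the spectrum, matching the 1 component.

x^7 - 42x^6 + 735x^5 - 6860x^4 + 36015x^3 - 100842x^2 + 117649x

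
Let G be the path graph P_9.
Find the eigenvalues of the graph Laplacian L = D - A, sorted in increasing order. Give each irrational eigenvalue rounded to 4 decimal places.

[0, 0.1206, 0.4679, 1, 1.6527, 2.3473, 3, 3.5321, 3.8794]

The graph has 9 vertices and degree multiset [2, 2, 2, 2, 2, 2, 2, 1, 1]; D is the diagonal matrix of degrees and L = D - A. Diagonalising L (or applying a numerical eigensolver to the 9x9 matrix) gives the spectrum above. By the matrix-tree theorem the graph has (1/9) * product of the nonzero eigenvalues = 1 spanning tree.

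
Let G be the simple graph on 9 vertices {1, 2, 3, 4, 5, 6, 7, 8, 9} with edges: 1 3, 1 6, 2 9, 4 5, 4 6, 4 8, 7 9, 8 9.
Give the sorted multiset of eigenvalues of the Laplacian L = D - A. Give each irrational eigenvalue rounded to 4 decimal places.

[0, 0.1658, 0.4679, 1, 1.3434, 1.6527, 3, 3.8794, 4.4909]

With the vertex order [1, 2, 3, 4, 5, 6, 7, 8, 9], the degrees are [2, 1, 1, 3, 1, 2, 1, 2, 3], giving D = diag(2, 1, 1, 3, 1, 2, 1, 2, 3) and L = D - A. L is symmetric positive semidefinite, so every eigenvalue is real and nonnegative. The eigenvalues sum to 16, which equals trace(L) = 2|E|. The largest eigenvalue, 4.4909, is at most the vertex count 9.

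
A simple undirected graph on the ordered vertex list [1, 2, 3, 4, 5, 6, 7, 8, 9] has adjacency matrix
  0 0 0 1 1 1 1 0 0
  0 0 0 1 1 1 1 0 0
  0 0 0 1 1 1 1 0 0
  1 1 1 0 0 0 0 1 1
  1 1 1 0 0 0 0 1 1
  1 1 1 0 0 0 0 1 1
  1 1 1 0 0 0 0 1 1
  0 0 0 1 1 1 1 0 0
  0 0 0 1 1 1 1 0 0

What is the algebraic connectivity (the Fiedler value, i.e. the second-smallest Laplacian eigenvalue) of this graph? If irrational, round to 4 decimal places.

4

Each diagonal entry of L is the vertex degree and each off-diagonal entry is -1 where an edge is present, 0 otherwise; in the order [1, 2, 3, 4, 5, 6, 7, 8, 9] the diagonal is [4, 4, 4, 5, 5, 5, 5, 4, 4]. The smallest Laplacian eigenvalue is always 0. The next one, lambda_2 = 4, measures how hard the graph is to disconnect: larger values mean better connectivity. The eigenvalues sum to 40, which equals trace(L) = 2|E|. The largest eigenvalue, 9, is at most the vertex count 9.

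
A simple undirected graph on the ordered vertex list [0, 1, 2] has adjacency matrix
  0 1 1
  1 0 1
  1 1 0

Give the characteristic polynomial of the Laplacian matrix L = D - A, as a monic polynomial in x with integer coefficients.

Reading degrees in the order [0, 1, 2] gives [2, 2, 2]; set D = diag(2, 2, 2) and form L = D - A. The eigenvalues of L are [0, 3, 3]; the characteristic polynomial is the product of (x - lambda_i), which multiplies out to x^3 - 6x^2 + 9x. The constant term is 0 because L is singular (the all-ones vector lies in its kernel).

x^3 - 6x^2 + 9x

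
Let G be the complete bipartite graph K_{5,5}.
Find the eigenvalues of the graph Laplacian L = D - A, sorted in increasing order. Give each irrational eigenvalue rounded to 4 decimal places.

[0, 5, 5, 5, 5, 5, 5, 5, 5, 10]

The graph has 10 vertices and degree multiset [5, 5, 5, 5, 5, 5, 5, 5, 5, 5]; D is the diagonal matrix of degrees and L = D - A. The multiplicity of 0 as a Laplacian eigenvalue equals the number of connected components. The single zero eigenvalue shows the graph is connected. There is one zero in the spectrum, matching the 1 component. The largest eigenvalue, 10, is at most the vertex count 10.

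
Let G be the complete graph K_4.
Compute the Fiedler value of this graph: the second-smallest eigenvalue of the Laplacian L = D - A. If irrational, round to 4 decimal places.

4

The graph has 4 vertices and degree multiset [3, 3, 3, 3]; D is the diagonal matrix of degrees and L = D - A. Computing the eigenvalues of L and sorting gives [0, 4, 4, 4]. The Fiedler value lambda_2 = 4 is strictly positive, so the graph is connected. By the matrix-tree theorem the graph has (1/4) * product of the nonzero eigenvalues = 16 spanning trees.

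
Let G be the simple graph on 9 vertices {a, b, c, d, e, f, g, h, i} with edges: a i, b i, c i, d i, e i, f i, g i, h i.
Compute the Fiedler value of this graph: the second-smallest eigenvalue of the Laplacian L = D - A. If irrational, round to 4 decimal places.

Reading degrees in the order [a, b, c, d, e, f, g, h, i] gives [1, 1, 1, 1, 1, 1, 1, 1, 8]; set D = diag(1, 1, 1, 1, 1, 1, 1, 1, 8) and form L = D - A. Computing the eigenvalues of L and sorting gives [0, 1, 1, 1, 1, 1, 1, 1, 9]. The Fiedler value lambda_2 = 1 is strictly positive, so the graph is connected. The largest eigenvalue, 9, is at most the vertex count 9.

1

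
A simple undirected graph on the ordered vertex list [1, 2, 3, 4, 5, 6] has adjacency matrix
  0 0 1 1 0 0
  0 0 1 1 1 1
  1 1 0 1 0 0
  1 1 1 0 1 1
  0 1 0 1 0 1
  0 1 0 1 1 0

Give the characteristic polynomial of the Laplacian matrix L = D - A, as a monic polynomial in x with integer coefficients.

x^6 - 20x^5 + 154x^4 - 566x^3 + 980x^2 - 624x

Each diagonal entry of L is the vertex degree and each off-diagonal entry is -1 where an edge is present, 0 otherwise; in the order [1, 2, 3, 4, 5, 6] the diagonal is [2, 4, 3, 5, 3, 3]. Computing det(xI - L) by cofactor expansion (or equivalently via sum-over-permutations) gives x^6 - 20x^5 + 154x^4 - 566x^3 + 980x^2 - 624x. Since p(0) = det(-L) = 0, x divides p(x). The largest eigenvalue, 6, is at most the vertex count 6. By the matrix-tree theorem the graph has (1/6) * product of the nonzero eigenvalues = 104 spanning trees.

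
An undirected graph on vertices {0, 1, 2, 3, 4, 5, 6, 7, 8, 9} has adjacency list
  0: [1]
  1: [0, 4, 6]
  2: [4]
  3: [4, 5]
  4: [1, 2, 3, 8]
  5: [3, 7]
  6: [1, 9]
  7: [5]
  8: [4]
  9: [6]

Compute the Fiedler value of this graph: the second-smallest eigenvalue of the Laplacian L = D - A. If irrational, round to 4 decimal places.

0.1861

Each diagonal entry of L is the vertex degree and each off-diagonal entry is -1 where an edge is present, 0 otherwise; in the order [0, 1, 2, 3, 4, 5, 6, 7, 8, 9] the diagonal is [1, 3, 1, 2, 4, 2, 2, 1, 1, 1]. The sorted Laplacian eigenvalues are [0, 0.1861, 0.4111, 0.6824, 1, 1.4697, 2.1671, 3.0584, 3.6781, 5.3472]; the algebraic connectivity is the second entry, 0.1861. There is one zero in the spectrum, matching the 1 component. By the matrix-tree theorem the graph has (1/10) * product of the nonzero eigenvalues = 1 spanning tree.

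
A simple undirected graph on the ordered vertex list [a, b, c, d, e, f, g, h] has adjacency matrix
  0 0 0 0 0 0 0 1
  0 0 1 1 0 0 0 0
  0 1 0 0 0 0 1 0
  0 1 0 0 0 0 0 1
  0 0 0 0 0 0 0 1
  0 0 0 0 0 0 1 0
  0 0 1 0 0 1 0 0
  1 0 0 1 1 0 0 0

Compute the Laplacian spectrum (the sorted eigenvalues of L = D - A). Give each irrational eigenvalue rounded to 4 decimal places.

With the vertex order [a, b, c, d, e, f, g, h], the degrees are [1, 2, 2, 2, 1, 1, 2, 3], giving D = diag(1, 2, 2, 2, 1, 1, 2, 3) and L = D - A. Since every row of L sums to 0, the all-ones vector is in the kernel and 0 is an eigenvalue.

[0, 0.1667, 0.7276, 1, 1.6353, 2.6729, 3.5643, 4.2332]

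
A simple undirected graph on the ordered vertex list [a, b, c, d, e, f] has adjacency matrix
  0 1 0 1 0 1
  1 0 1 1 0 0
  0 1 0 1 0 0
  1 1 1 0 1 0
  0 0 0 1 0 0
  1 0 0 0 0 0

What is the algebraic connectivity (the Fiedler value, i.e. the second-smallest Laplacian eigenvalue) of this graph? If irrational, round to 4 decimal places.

Reading degrees in the order [a, b, c, d, e, f] gives [3, 3, 2, 4, 1, 1]; set D = diag(3, 3, 2, 4, 1, 1) and form L = D - A. Computing the eigenvalues of L and sorting gives [0, 0.6972, 1.1392, 2.7459, 4.3028, 5.1149]. The Fiedler value lambda_2 = 0.6972 is strictly positive, so the graph is connected. There is one zero in the spectrum, matching the 1 component. The eigenvalues sum to 14, which equals trace(L) = 2|E|.

0.6972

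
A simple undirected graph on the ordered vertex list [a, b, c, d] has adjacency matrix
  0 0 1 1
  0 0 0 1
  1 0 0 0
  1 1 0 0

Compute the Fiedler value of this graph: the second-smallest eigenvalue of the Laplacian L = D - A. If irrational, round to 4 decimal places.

0.5858

Each diagonal entry of L is the vertex degree and each off-diagonal entry is -1 where an edge is present, 0 otherwise; in the order [a, b, c, d] the diagonal is [2, 1, 1, 2]. Computing the eigenvalues of L and sorting gives [0, 0.5858, 2, 3.4142]. The Fiedler value lambda_2 = 0.5858 is strictly positive, so the graph is connected. There is one zero in the spectrum, matching the 1 component.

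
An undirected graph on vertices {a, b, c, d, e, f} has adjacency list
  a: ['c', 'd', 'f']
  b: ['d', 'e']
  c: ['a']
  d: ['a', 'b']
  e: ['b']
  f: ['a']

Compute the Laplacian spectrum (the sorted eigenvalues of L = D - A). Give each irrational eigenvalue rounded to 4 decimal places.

Each diagonal entry of L is the vertex degree and each off-diagonal entry is -1 where an edge is present, 0 otherwise; in the order [a, b, c, d, e, f] the diagonal is [3, 2, 1, 2, 1, 1]. L is symmetric positive semidefinite, so every eigenvalue is real and nonnegative. The largest eigenvalue, 4.2143, is at most the vertex count 6. There is one zero in the spectrum, matching the 1 component.

[0, 0.3249, 1, 1.4608, 3, 4.2143]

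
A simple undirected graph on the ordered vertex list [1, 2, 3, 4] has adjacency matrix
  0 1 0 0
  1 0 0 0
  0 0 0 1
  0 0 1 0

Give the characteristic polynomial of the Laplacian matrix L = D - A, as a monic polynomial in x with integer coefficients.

Reading degrees in the order [1, 2, 3, 4] gives [1, 1, 1, 1]; set D = diag(1, 1, 1, 1) and form L = D - A. Computing det(xI - L) by cofactor expansion (or equivalently via sum-over-permutations) gives x^4 - 4x^3 + 4x^2. The constant term is 0 because L is singular (the all-ones vector lies in its kernel). The eigenvalues sum to 4, which equals trace(L) = 2|E|.

x^4 - 4x^3 + 4x^2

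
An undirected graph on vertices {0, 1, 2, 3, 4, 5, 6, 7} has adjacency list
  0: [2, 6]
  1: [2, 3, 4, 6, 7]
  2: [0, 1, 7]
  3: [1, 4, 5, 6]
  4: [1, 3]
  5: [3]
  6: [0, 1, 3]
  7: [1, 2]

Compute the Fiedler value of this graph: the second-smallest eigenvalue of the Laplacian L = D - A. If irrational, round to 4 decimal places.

0.7219

With the vertex order [0, 1, 2, 3, 4, 5, 6, 7], the degrees are [2, 5, 3, 4, 2, 1, 3, 2], giving D = diag(2, 5, 3, 4, 2, 1, 3, 2) and L = D - A. The sorted Laplacian eigenvalues are [0, 0.7219, 1.4810, 1.6163, 2.9335, 3.9233, 5.1334, 6.1906]; the algebraic connectivity is the second entry, 0.7219. The largest eigenvalue, 6.1906, is at most the vertex count 8.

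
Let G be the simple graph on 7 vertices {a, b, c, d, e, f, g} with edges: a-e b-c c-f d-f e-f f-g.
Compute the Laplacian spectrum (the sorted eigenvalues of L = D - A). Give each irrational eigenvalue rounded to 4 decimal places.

Reading degrees in the order [a, b, c, d, e, f, g] gives [1, 1, 2, 1, 2, 4, 1]; set D = diag(1, 1, 2, 1, 2, 4, 1) and form L = D - A. Diagonalising L (or applying a numerical eigensolver to the 7x7 matrix) gives the spectrum above.

[0, 0.3820, 0.6086, 1, 2.2271, 2.6180, 5.1642]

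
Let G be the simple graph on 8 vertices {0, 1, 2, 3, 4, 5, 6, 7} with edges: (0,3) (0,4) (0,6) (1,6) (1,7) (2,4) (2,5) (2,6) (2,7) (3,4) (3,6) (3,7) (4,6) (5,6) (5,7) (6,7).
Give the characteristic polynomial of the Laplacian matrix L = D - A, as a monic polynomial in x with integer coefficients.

x^8 - 32x^7 + 424x^6 - 3008x^5 + 12301x^4 - 28884x^3 + 35904x^2 - 18176x

Reading degrees in the order [0, 1, 2, 3, 4, 5, 6, 7] gives [3, 2, 4, 4, 4, 3, 7, 5]; set D = diag(3, 2, 4, 4, 4, 3, 7, 5) and form L = D - A. Computing det(xI - L) by cofactor expansion (or equivalently via sum-over-permutations) gives x^8 - 32x^7 + 424x^6 - 3008x^5 + 12301x^4 - 28884x^3 + 35904x^2 - 18176x. The coefficient of x^7 equals -trace(L) = -32, matching the sum of degrees. There is one zero in the spectrum, matching the 1 component.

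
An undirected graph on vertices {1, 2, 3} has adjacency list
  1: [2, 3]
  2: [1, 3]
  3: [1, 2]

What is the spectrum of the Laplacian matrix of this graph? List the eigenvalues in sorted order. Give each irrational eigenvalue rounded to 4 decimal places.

[0, 3, 3]

Each diagonal entry of L is the vertex degree and each off-diagonal entry is -1 where an edge is present, 0 otherwise; in the order [1, 2, 3] the diagonal is [2, 2, 2]. L is symmetric positive semidefinite, so every eigenvalue is real and nonnegative.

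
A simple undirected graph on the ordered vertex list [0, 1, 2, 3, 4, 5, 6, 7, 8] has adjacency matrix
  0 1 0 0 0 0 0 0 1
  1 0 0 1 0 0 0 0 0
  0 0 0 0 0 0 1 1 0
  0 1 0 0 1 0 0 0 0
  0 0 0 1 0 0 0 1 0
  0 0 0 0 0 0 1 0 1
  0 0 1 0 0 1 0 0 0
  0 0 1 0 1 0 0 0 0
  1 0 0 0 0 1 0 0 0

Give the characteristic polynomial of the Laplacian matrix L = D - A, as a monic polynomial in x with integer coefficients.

x^9 - 18x^8 + 135x^7 - 546x^6 + 1287x^5 - 1782x^4 + 1386x^3 - 540x^2 + 81x

Each diagonal entry of L is the vertex degree and each off-diagonal entry is -1 where an edge is present, 0 otherwise; in the order [0, 1, 2, 3, 4, 5, 6, 7, 8] the diagonal is [2, 2, 2, 2, 2, 2, 2, 2, 2]. Computing det(xI - L) by cofactor expansion (or equivalently via sum-over-permutations) gives x^9 - 18x^8 + 135x^7 - 546x^6 + 1287x^5 - 1782x^4 + 1386x^3 - 540x^2 + 81x. The coefficient of x^8 equals -trace(L) = -18, matching the sum of degrees. There is one zero in the spectrum, matching the 1 component.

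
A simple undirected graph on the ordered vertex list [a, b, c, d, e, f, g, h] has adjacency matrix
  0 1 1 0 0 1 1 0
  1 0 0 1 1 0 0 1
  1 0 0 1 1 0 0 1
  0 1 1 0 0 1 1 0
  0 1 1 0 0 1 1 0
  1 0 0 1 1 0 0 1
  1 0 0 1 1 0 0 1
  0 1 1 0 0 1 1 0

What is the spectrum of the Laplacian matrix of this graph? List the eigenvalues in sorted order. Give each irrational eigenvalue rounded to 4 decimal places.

With the vertex order [a, b, c, d, e, f, g, h], the degrees are [4, 4, 4, 4, 4, 4, 4, 4], giving D = diag(4, 4, 4, 4, 4, 4, 4, 4) and L = D - A. Since every row of L sums to 0, the all-ones vector is in the kernel and 0 is an eigenvalue. The single zero eigenvalue shows the graph is connected. The largest eigenvalue, 8, is at most the vertex count 8.

[0, 4, 4, 4, 4, 4, 4, 8]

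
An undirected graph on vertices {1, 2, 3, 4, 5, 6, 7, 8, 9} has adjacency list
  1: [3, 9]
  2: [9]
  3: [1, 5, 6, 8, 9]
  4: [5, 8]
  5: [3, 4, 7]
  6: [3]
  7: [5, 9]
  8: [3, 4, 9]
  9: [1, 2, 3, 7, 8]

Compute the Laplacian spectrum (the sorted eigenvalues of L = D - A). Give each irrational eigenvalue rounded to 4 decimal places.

[0, 0.7890, 0.9148, 1.5638, 1.6943, 2.9523, 3.7288, 5.8199, 6.5371]

Each diagonal entry of L is the vertex degree and each off-diagonal entry is -1 where an edge is present, 0 otherwise; in the order [1, 2, 3, 4, 5, 6, 7, 8, 9] the diagonal is [2, 1, 5, 2, 3, 1, 2, 3, 5]. Since every row of L sums to 0, the all-ones vector is in the kernel and 0 is an eigenvalue. The single zero eigenvalue shows the graph is connected. The largest eigenvalue, 6.5371, is at most the vertex count 9.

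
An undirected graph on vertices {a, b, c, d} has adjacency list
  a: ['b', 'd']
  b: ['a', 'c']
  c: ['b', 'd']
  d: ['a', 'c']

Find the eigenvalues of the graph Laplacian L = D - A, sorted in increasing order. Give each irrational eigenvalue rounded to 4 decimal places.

[0, 2, 2, 4]

Reading degrees in the order [a, b, c, d] gives [2, 2, 2, 2]; set D = diag(2, 2, 2, 2) and form L = D - A. L is symmetric positive semidefinite, so every eigenvalue is real and nonnegative. The single zero eigenvalue shows the graph is connected. The eigenvalues sum to 8, which equals trace(L) = 2|E|.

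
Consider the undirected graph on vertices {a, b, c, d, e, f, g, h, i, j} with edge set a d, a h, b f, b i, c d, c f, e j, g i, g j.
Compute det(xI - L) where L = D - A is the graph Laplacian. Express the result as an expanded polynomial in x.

Reading degrees in the order [a, b, c, d, e, f, g, h, i, j] gives [2, 2, 2, 2, 1, 2, 2, 1, 2, 2]; set D = diag(2, 2, 2, 2, 1, 2, 2, 1, 2, 2) and form L = D - A. L has integer entries, so p(x) = det(xI - L) has integer coefficients. Expanding the determinant yields x^10 - 18x^9 + 136x^8 - 560x^7 + 1365x^6 - 2002x^5 + 1716x^4 - 792x^3 + 165x^2 - 10x. The constant term is 0 because L is singular (the all-ones vector lies in its kernel). The largest eigenvalue, 3.9021, is at most the vertex count 10.

x^10 - 18x^9 + 136x^8 - 560x^7 + 1365x^6 - 2002x^5 + 1716x^4 - 792x^3 + 165x^2 - 10x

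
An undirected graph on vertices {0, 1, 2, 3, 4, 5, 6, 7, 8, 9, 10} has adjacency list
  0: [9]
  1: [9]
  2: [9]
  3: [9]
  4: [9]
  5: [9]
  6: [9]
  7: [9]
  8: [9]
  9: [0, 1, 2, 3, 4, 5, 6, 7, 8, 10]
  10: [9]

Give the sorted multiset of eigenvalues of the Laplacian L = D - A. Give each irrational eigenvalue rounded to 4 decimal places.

[0, 1, 1, 1, 1, 1, 1, 1, 1, 1, 11]

With the vertex order [0, 1, 2, 3, 4, 5, 6, 7, 8, 9, 10], the degrees are [1, 1, 1, 1, 1, 1, 1, 1, 1, 10, 1], giving D = diag(1, 1, 1, 1, 1, 1, 1, 1, 1, 10, 1) and L = D - A. The multiplicity of 0 as a Laplacian eigenvalue equals the number of connected components. The single zero eigenvalue shows the graph is connected. There is one zero in the spectrum, matching the 1 component. By the matrix-tree theorem the graph has (1/11) * product of the nonzero eigenvalues = 1 spanning tree.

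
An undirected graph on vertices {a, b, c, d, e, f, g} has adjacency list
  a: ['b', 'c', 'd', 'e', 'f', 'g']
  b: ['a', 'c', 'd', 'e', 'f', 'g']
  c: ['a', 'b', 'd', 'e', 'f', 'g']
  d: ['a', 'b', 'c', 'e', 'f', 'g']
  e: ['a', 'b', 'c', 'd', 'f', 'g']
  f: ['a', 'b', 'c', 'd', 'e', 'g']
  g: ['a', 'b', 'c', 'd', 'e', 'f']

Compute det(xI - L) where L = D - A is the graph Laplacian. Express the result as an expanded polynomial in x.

Reading degrees in the order [a, b, c, d, e, f, g] gives [6, 6, 6, 6, 6, 6, 6]; set D = diag(6, 6, 6, 6, 6, 6, 6) and form L = D - A. L has integer entries, so p(x) = det(xI - L) has integer coefficients. Expanding the determinant yields x^7 - 42x^6 + 735x^5 - 6860x^4 + 36015x^3 - 100842x^2 + 117649x. Since p(0) = det(-L) = 0, x divides p(x). The largest eigenvalue, 7, is at most the vertex count 7.

x^7 - 42x^6 + 735x^5 - 6860x^4 + 36015x^3 - 100842x^2 + 117649x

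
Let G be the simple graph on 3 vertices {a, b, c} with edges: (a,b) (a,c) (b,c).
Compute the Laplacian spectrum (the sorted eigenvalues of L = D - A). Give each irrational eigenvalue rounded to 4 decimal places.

With the vertex order [a, b, c], the degrees are [2, 2, 2], giving D = diag(2, 2, 2) and L = D - A. L is symmetric positive semidefinite, so every eigenvalue is real and nonnegative. There is one zero in the spectrum, matching the 1 component.

[0, 3, 3]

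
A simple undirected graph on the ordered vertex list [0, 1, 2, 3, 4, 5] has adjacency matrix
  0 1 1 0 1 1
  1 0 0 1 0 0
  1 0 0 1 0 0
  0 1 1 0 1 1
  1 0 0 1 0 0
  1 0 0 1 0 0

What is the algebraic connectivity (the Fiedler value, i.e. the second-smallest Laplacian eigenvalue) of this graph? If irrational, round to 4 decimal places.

Reading degrees in the order [0, 1, 2, 3, 4, 5] gives [4, 2, 2, 4, 2, 2]; set D = diag(4, 2, 2, 4, 2, 2) and form L = D - A. The sorted Laplacian eigenvalues are [0, 2, 2, 2, 4, 6]; the algebraic connectivity is the second entry, 2. The eigenvalues sum to 16, which equals trace(L) = 2|E|.

2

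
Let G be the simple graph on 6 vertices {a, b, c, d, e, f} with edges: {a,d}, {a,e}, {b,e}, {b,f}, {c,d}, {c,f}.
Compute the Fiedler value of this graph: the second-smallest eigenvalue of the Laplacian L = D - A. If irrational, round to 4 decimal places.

With the vertex order [a, b, c, d, e, f], the degrees are [2, 2, 2, 2, 2, 2], giving D = diag(2, 2, 2, 2, 2, 2) and L = D - A. The smallest Laplacian eigenvalue is always 0. The next one, lambda_2 = 1, measures how hard the graph is to disconnect: larger values mean better connectivity. There is one zero in the spectrum, matching the 1 component.

1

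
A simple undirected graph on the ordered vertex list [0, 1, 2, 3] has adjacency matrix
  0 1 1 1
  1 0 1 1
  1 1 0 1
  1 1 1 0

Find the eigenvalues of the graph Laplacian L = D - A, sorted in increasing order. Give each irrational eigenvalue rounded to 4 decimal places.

[0, 4, 4, 4]

With the vertex order [0, 1, 2, 3], the degrees are [3, 3, 3, 3], giving D = diag(3, 3, 3, 3) and L = D - A. The multiplicity of 0 as a Laplacian eigenvalue equals the number of connected components.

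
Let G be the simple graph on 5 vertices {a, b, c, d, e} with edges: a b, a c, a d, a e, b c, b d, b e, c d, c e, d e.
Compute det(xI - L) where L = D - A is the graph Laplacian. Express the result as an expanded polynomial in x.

With the vertex order [a, b, c, d, e], the degrees are [4, 4, 4, 4, 4], giving D = diag(4, 4, 4, 4, 4) and L = D - A. Computing det(xI - L) by cofactor expansion (or equivalently via sum-over-permutations) gives x^5 - 20x^4 + 150x^3 - 500x^2 + 625x. The constant term is 0 because L is singular (the all-ones vector lies in its kernel). By the matrix-tree theorem the graph has (1/5) * product of the nonzero eigenvalues = 125 spanning trees. The eigenvalues sum to 20, which equals trace(L) = 2|E|.

x^5 - 20x^4 + 150x^3 - 500x^2 + 625x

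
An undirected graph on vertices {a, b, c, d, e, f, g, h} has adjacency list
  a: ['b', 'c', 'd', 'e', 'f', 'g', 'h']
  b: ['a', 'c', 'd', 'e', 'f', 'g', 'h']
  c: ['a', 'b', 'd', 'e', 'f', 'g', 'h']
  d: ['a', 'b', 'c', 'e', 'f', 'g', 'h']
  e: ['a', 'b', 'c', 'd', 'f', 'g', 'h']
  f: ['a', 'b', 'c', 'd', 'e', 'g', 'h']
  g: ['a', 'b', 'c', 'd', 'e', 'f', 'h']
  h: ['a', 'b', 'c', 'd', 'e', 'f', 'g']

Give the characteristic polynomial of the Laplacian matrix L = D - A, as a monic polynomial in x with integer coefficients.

Each diagonal entry of L is the vertex degree and each off-diagonal entry is -1 where an edge is present, 0 otherwise; in the order [a, b, c, d, e, f, g, h] the diagonal is [7, 7, 7, 7, 7, 7, 7, 7]. The eigenvalues of L are [0, 8, 8, 8, 8, 8, 8, 8]; the characteristic polynomial is the product of (x - lambda_i), which multiplies out to x^8 - 56x^7 + 1344x^6 - 17920x^5 + 143360x^4 - 688128x^3 + 1835008x^2 - 2097152x. The coefficient of x^7 equals -trace(L) = -56, matching the sum of degrees.

x^8 - 56x^7 + 1344x^6 - 17920x^5 + 143360x^4 - 688128x^3 + 1835008x^2 - 2097152x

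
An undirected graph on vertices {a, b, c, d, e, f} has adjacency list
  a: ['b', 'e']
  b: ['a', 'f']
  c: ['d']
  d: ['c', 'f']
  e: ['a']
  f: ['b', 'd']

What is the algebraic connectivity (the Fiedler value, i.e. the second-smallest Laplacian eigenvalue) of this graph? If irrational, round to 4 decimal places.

0.2679

Each diagonal entry of L is the vertex degree and each off-diagonal entry is -1 where an edge is present, 0 otherwise; in the order [a, b, c, d, e, f] the diagonal is [2, 2, 1, 2, 1, 2]. The sorted Laplacian eigenvalues are [0, 0.2679, 1, 2, 3, 3.7321]; the algebraic connectivity is the second entry, 0.2679.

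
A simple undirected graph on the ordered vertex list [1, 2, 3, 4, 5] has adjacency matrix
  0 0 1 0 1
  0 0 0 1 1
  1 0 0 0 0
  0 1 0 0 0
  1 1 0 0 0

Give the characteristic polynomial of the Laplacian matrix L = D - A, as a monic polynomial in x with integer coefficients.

x^5 - 8x^4 + 21x^3 - 20x^2 + 5x

Each diagonal entry of L is the vertex degree and each off-diagonal entry is -1 where an edge is present, 0 otherwise; in the order [1, 2, 3, 4, 5] the diagonal is [2, 2, 1, 1, 2]. L has integer entries, so p(x) = det(xI - L) has integer coefficients. Expanding the determinant yields x^5 - 8x^4 + 21x^3 - 20x^2 + 5x. The constant term is 0 because L is singular (the all-ones vector lies in its kernel). By the matrix-tree theorem the graph has (1/5) * product of the nonzero eigenvalues = 1 spanning tree.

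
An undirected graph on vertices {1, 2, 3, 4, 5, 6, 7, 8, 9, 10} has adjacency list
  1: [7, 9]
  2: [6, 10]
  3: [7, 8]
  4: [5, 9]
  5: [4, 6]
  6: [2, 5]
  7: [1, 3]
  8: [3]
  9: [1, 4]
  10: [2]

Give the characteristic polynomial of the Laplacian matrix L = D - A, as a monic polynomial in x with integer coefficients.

Reading degrees in the order [1, 2, 3, 4, 5, 6, 7, 8, 9, 10] gives [2, 2, 2, 2, 2, 2, 2, 1, 2, 1]; set D = diag(2, 2, 2, 2, 2, 2, 2, 1, 2, 1) and form L = D - A. Computing det(xI - L) by cofactor expansion (or equivalently via sum-over-permutations) gives x^10 - 18x^9 + 136x^8 - 560x^7 + 1365x^6 - 2002x^5 + 1716x^4 - 792x^3 + 165x^2 - 10x. The constant term is 0 because L is singular (the all-ones vector lies in its kernel). The largest eigenvalue, 3.9021, is at most the vertex count 10. By the matrix-tree theorem the graph has (1/10) * product of the nonzero eigenvalues = 1 spanning tree.

x^10 - 18x^9 + 136x^8 - 560x^7 + 1365x^6 - 2002x^5 + 1716x^4 - 792x^3 + 165x^2 - 10x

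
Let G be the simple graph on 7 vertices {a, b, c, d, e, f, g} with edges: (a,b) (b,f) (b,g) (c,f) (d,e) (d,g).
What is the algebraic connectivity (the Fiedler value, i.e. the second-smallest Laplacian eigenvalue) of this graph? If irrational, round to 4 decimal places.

Reading degrees in the order [a, b, c, d, e, f, g] gives [1, 3, 1, 2, 1, 2, 2]; set D = diag(1, 3, 1, 2, 1, 2, 2) and form L = D - A. Computing the eigenvalues of L and sorting gives [0, 0.2603, 0.6262, 1.4055, 2.2742, 3.0996, 4.3342]. The Fiedler value lambda_2 = 0.2603 is strictly positive, so the graph is connected.

0.2603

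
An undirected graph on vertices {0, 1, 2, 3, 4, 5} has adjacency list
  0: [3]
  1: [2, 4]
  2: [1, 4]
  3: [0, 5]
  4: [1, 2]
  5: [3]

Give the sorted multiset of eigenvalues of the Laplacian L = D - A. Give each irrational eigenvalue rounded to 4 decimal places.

With the vertex order [0, 1, 2, 3, 4, 5], the degrees are [1, 2, 2, 2, 2, 1], giving D = diag(1, 2, 2, 2, 2, 1) and L = D - A. The multiplicity of 0 as a Laplacian eigenvalue equals the number of connected components. The 2 zero eigenvalues correspond to the 2 connected components. The eigenvalues sum to 10, which equals trace(L) = 2|E|. The largest eigenvalue, 3, is at most the vertex count 6.

[0, 0, 1, 3, 3, 3]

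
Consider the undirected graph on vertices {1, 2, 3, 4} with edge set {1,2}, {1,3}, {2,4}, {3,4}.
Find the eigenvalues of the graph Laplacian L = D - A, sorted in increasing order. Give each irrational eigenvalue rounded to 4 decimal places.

[0, 2, 2, 4]

Reading degrees in the order [1, 2, 3, 4] gives [2, 2, 2, 2]; set D = diag(2, 2, 2, 2) and form L = D - A. L is symmetric positive semidefinite, so every eigenvalue is real and nonnegative. There is one zero in the spectrum, matching the 1 component.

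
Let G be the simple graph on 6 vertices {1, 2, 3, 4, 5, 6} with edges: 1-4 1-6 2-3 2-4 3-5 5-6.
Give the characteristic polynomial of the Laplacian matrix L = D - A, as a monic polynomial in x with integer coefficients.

With the vertex order [1, 2, 3, 4, 5, 6], the degrees are [2, 2, 2, 2, 2, 2], giving D = diag(2, 2, 2, 2, 2, 2) and L = D - A. Computing det(xI - L) by cofactor expansion (or equivalently via sum-over-permutations) gives x^6 - 12x^5 + 54x^4 - 112x^3 + 105x^2 - 36x. Since p(0) = det(-L) = 0, x divides p(x). There is one zero in the spectrum, matching the 1 component. By the matrix-tree theorem the graph has (1/6) * product of the nonzero eigenvalues = 6 spanning trees.

x^6 - 12x^5 + 54x^4 - 112x^3 + 105x^2 - 36x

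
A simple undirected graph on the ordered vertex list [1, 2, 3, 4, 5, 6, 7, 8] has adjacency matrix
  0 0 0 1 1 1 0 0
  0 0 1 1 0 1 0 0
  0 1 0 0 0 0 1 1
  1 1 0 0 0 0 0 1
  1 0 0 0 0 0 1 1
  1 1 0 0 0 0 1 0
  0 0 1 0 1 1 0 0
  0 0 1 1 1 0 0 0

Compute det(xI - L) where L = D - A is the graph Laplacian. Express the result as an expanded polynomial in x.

x^8 - 24x^7 + 240x^6 - 1296x^5 + 4080x^4 - 7488x^3 + 7424x^2 - 3072x

Each diagonal entry of L is the vertex degree and each off-diagonal entry is -1 where an edge is present, 0 otherwise; in the order [1, 2, 3, 4, 5, 6, 7, 8] the diagonal is [3, 3, 3, 3, 3, 3, 3, 3]. L has integer entries, so p(x) = det(xI - L) has integer coefficients. Expanding the determinant yields x^8 - 24x^7 + 240x^6 - 1296x^5 + 4080x^4 - 7488x^3 + 7424x^2 - 3072x. The constant term is 0 because L is singular (the all-ones vector lies in its kernel). The largest eigenvalue, 6, is at most the vertex count 8.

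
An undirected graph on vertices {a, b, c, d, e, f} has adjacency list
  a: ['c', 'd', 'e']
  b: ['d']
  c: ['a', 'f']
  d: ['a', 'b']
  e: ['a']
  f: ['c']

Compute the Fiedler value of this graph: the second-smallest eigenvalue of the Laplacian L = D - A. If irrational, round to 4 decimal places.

0.3820

With the vertex order [a, b, c, d, e, f], the degrees are [3, 1, 2, 2, 1, 1], giving D = diag(3, 1, 2, 2, 1, 1) and L = D - A. The smallest Laplacian eigenvalue is always 0. The next one, lambda_2 = 0.3820, measures how hard the graph is to disconnect: larger values mean better connectivity.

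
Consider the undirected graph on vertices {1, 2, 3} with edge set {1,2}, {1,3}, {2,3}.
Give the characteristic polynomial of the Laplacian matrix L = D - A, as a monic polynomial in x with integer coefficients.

x^3 - 6x^2 + 9x

Each diagonal entry of L is the vertex degree and each off-diagonal entry is -1 where an edge is present, 0 otherwise; in the order [1, 2, 3] the diagonal is [2, 2, 2]. Computing det(xI - L) by cofactor expansion (or equivalently via sum-over-permutations) gives x^3 - 6x^2 + 9x. Since p(0) = det(-L) = 0, x divides p(x). By the matrix-tree theorem the graph has (1/3) * product of the nonzero eigenvalues = 3 spanning trees. The largest eigenvalue, 3, is at most the vertex count 3.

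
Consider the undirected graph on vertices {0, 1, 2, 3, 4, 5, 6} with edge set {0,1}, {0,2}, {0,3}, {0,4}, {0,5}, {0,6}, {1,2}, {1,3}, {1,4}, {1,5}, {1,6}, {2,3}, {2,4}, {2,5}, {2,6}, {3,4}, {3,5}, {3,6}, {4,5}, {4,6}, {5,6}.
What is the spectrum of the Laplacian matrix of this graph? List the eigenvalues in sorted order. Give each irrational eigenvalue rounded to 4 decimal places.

Reading degrees in the order [0, 1, 2, 3, 4, 5, 6] gives [6, 6, 6, 6, 6, 6, 6]; set D = diag(6, 6, 6, 6, 6, 6, 6) and form L = D - A. The multiplicity of 0 as a Laplacian eigenvalue equals the number of connected components.

[0, 7, 7, 7, 7, 7, 7]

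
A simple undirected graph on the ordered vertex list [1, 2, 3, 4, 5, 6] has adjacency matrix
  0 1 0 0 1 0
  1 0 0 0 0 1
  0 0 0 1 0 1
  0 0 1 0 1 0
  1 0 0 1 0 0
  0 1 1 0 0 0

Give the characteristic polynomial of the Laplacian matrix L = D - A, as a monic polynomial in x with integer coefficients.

x^6 - 12x^5 + 54x^4 - 112x^3 + 105x^2 - 36x

Reading degrees in the order [1, 2, 3, 4, 5, 6] gives [2, 2, 2, 2, 2, 2]; set D = diag(2, 2, 2, 2, 2, 2) and form L = D - A. The eigenvalues of L are [0, 1, 1, 3, 3, 4]; the characteristic polynomial is the product of (x - lambda_i), which multiplies out to x^6 - 12x^5 + 54x^4 - 112x^3 + 105x^2 - 36x. Since p(0) = det(-L) = 0, x divides p(x). There is one zero in the spectrum, matching the 1 component. By the matrix-tree theorem the graph has (1/6) * product of the nonzero eigenvalues = 6 spanning trees.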